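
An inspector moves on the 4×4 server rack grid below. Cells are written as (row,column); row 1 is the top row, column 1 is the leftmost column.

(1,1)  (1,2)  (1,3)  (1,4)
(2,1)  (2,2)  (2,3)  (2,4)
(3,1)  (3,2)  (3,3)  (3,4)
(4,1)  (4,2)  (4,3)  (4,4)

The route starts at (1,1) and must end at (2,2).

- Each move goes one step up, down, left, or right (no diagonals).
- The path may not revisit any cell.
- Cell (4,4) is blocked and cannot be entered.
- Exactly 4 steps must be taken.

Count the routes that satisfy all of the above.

Need simple routes of exactly 4 moves from (1,1) to (2,2) (Manhattan distance 2, so 1 moves are spent on a detour and 1 undoing it).
Enumerating: (1,1) (2,1) (3,1) (3,2) (2,2) | (1,1) (1,2) (1,3) (2,3) (2,2).
That gives 2 routes.

2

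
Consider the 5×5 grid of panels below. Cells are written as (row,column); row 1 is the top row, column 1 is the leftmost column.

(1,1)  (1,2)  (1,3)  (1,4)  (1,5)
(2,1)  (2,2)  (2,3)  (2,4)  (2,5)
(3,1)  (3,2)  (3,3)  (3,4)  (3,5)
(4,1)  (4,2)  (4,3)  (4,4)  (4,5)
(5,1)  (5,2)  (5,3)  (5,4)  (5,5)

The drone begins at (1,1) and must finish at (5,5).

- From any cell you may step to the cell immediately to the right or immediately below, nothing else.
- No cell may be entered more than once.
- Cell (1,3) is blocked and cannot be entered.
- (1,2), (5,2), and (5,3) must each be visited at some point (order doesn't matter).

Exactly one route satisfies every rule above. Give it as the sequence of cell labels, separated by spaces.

Moves only go right or down, so the column and row indices never decrease.
Route from (1,1): right 1 to (1,2), down 4 to (5,2), right 3 to (5,5) — 8 moves in all.
Check: all required cells visited.

(1,1) (1,2) (2,2) (3,2) (4,2) (5,2) (5,3) (5,4) (5,5)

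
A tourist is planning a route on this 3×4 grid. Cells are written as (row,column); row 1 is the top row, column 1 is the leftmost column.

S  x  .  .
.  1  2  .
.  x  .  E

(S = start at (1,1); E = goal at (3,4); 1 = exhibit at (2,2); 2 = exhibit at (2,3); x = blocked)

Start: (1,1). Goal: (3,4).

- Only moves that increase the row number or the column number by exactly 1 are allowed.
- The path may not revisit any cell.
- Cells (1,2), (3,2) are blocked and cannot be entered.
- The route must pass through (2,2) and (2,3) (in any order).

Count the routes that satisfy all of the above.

A right/down-only route from (1,1) to (3,4) makes exactly 2 down-moves and 3 right-moves in some order.
With no other constraints that would be C(5,2) = 10 routes.
A monotone route can only reach the required cells in the order (2,2), (2,3), so split there and multiply the segment counts (each segment already excludes blocked cells): (1,1)→(2,2): 1; (2,2)→(2,3): 1; (2,3)→(3,4): 2; product = 2.
That gives 2 routes.

2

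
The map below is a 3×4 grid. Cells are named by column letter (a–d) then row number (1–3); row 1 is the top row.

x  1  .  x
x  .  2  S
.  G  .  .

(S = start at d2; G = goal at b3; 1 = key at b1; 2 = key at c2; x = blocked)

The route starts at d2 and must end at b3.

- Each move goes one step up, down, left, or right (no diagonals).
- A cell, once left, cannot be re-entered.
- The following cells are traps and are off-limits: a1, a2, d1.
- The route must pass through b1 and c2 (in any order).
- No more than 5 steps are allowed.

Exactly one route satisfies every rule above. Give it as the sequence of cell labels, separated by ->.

d2 -> c2 -> c1 -> b1 -> b2 -> b3

The 5-move cap with required stops at b1, c2 leaves no slack for detours.
Route from d2: left 1 to c2, up 1 to c1, left 1 to b1, down 2 to b3 — 5 moves in all.
Check: all required cells visited; 5 ≤ 5 moves.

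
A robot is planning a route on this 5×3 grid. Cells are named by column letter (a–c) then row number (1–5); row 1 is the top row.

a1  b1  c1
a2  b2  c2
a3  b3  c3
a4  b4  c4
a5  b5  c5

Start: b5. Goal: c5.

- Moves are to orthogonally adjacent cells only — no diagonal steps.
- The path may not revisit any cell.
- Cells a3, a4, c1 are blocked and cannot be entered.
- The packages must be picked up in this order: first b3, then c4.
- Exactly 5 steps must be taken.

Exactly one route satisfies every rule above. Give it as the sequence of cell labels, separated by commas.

b5, b4, b3, c3, c4, c5

The waypoints must appear in the order b3, c4, with no cell reused.
Route from b5: up 2 to b3, right 1 to c3, down 2 to c5 — 5 moves in all.
Check: order respected (b3 at step 2, c4 at step 4); 5 moves as required.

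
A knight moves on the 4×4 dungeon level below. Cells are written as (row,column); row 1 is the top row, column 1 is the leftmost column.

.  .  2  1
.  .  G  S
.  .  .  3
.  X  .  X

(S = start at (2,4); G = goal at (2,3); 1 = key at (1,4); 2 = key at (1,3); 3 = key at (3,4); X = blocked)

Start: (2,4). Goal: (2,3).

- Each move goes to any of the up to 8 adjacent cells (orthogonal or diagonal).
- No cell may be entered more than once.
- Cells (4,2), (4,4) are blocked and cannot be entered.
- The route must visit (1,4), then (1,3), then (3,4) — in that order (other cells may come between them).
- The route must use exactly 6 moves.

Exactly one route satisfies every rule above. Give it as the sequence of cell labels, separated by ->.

(2,4) -> (1,4) -> (1,3) -> (2,2) -> (3,3) -> (3,4) -> (2,3)

The waypoints must appear in the order (1,4), (1,3), (3,4), with no cell reused.
Route from (2,4): up to (1,4), left to (1,3), down-left to (2,2), down-right to (3,3), right to (3,4), up-left to (2,3) — 6 moves in all.
Check: order respected (1 at step 1, 2 at step 2, 3 at step 5); 6 moves as required.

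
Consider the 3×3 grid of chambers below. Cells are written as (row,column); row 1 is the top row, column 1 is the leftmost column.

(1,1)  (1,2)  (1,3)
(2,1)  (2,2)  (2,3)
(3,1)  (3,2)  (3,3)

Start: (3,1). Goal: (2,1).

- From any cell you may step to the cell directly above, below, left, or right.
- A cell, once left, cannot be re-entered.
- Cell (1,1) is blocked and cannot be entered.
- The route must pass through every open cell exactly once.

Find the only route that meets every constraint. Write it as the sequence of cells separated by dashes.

(3,1) - (3,2) - (3,3) - (2,3) - (1,3) - (1,2) - (2,2) - (2,1)

Need to visit all 8 open cells exactly once, starting at (3,1) and ending at (2,1).
Cell (3,3) has only two open neighbours ((2,3) and (3,2)), so the path must pass straight through it: one of those is the cell it's entered from and the other is where it exits.
Route from (3,1): 2× right (reaching (3,3)), 2× up (reaching (1,3)), left to (1,2), down to (2,2), left to (2,1) — 7 moves in all.
Check: all 8 open cells covered.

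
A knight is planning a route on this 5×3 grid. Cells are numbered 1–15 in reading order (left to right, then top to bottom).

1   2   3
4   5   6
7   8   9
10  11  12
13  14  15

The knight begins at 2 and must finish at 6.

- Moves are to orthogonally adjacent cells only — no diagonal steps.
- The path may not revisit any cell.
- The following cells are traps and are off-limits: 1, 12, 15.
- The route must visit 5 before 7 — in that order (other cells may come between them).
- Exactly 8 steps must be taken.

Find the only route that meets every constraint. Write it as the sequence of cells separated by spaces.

2 5 4 7 10 11 8 9 6

The waypoints must appear in the order 5, 7, with no cell reused.
Route from 2: down to 5, left to 4, 2× down (reaching 10), right to 11, up to 8, right to 9, up to 6 — 8 moves in all.
Check: order respected (5 at step 1, 7 at step 3); 8 moves as required.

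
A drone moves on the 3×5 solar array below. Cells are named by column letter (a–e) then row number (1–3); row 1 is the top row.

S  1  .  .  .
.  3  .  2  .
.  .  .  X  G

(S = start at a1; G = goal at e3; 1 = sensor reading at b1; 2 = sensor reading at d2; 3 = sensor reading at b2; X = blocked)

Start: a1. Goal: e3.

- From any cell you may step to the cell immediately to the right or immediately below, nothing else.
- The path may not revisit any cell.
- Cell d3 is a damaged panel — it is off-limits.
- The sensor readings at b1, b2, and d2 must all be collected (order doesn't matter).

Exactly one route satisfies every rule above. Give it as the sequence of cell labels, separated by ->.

Moves only go right or down, so the column and row indices never decrease.
Route from a1: right 1 to b1, down 1 to b2, right 3 to e2, down 1 to e3 — 6 moves in all.
Check: all required cells visited.

a1 -> b1 -> b2 -> c2 -> d2 -> e2 -> e3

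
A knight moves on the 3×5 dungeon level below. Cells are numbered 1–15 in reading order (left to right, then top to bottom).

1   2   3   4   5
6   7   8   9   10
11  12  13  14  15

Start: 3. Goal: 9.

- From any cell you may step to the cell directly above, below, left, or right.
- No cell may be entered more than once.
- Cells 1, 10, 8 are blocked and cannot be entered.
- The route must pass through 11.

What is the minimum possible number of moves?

Any route passes through 11 somewhere between 3 and 9. Summing Manhattan distances along the two legs (3 → 11 → 9) gives a lower bound of 4 + 4 = 8 moves.
A route of 8 moves achieves this: 3 → 2 → 7 → 6 → 11 → 12 → 13 → 14 → 9.
Since 8 matches the lower bound, it is optimal.

8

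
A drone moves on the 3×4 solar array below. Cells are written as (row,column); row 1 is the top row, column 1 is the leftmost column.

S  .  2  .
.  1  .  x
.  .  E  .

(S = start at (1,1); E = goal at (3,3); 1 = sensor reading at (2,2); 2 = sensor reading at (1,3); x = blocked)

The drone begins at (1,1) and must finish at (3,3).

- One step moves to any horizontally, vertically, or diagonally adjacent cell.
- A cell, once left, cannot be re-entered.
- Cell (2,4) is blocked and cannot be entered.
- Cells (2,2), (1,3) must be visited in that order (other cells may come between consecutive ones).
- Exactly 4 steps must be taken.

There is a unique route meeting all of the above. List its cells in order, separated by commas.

The waypoints must appear in the order (2,2), (1,3), with no cell reused.
Route from (1,1): down-right to (2,2), up-right to (1,3), 2× down (reaching (3,3)) — 4 moves in all.
Check: order respected (1 at step 1, 2 at step 2); 4 moves as required.

(1,1), (2,2), (1,3), (2,3), (3,3)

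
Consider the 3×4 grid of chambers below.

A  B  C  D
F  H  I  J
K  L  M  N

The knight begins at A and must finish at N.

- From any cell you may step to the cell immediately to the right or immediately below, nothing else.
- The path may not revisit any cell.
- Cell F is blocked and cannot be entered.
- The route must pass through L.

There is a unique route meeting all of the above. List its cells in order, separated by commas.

Moves only go right or down, so the column and row indices never decrease.
Route from A: right to B, 2× down (reaching L), 2× right (reaching N) — 5 moves in all.
Check: all required cells visited.

A, B, H, L, M, N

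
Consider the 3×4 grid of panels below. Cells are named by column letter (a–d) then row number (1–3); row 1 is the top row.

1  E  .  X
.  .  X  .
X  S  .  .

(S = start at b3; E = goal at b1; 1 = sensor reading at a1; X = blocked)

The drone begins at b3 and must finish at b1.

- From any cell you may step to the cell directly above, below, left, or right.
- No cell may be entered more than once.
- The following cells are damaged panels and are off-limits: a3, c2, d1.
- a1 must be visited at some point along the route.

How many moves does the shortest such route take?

4

Any route passes through a1 somewhere between b3 and b1. Summing Manhattan distances along the two legs (b3 → a1 → b1) gives a lower bound of 3 + 1 = 4 moves.
A route of 4 moves achieves this: b3 → b2 → a2 → a1 → b1.
Since 4 matches the lower bound, it is optimal.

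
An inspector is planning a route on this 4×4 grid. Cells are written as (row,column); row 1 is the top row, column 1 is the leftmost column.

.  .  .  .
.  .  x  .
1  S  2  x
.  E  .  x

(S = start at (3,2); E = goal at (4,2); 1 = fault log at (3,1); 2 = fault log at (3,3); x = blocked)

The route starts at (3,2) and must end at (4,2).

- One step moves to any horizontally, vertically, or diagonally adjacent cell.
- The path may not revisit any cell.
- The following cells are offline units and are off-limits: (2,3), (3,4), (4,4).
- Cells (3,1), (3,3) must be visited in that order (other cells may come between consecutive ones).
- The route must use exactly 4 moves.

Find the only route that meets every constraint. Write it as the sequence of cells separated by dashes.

The waypoints must appear in the order (3,1), (3,3), with no cell reused.
Route from (3,2): left to (3,1), up-right to (2,2), down-right to (3,3), down-left to (4,2) — 4 moves in all.
Check: order respected (1 at step 1, 2 at step 3); 4 moves as required.

(3,2) - (3,1) - (2,2) - (3,3) - (4,2)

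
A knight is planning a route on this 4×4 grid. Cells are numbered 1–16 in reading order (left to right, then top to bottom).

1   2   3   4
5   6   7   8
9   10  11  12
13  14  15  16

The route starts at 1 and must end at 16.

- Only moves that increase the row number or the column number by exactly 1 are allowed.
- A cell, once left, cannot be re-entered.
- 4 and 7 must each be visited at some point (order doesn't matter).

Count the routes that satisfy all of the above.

0

A right/down-only route from 1 to 16 makes exactly 3 down-moves and 3 right-moves in some order.
With no other constraints that would be C(6,3) = 20 routes.
7 is below but to the left of 4: going 4 → 7 would need a leftward move and 7 → 4 an upward move, so no right/down-only route can visit both required cells.
No route satisfies every constraint, so the count is 0.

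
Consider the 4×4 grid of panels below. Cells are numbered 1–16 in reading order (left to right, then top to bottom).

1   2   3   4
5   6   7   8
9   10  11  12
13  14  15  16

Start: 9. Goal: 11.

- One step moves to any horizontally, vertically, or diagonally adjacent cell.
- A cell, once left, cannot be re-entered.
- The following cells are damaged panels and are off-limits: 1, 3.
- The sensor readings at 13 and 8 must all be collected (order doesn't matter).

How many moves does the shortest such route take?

Any route passes through 13 and 8 in some order between 9 and 11. Summing Chebyshev distances along each leg and taking the cheapest ordering (9 → 13 → 8 → 11) gives a lower bound of 1 + 3 + 1 = 5 moves.
A route of 5 moves achieves this: 9 → 13 → 10 → 7 → 8 → 11.
Since 5 matches the lower bound, it is optimal.

5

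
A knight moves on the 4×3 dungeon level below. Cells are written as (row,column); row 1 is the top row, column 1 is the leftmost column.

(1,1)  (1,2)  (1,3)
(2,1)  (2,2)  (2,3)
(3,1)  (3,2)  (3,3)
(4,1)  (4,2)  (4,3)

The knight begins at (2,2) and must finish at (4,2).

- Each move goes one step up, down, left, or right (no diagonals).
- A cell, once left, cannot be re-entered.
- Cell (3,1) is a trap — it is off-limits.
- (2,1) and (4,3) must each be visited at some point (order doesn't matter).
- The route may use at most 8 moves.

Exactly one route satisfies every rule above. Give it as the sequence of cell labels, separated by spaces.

(2,2) (2,1) (1,1) (1,2) (1,3) (2,3) (3,3) (4,3) (4,2)

The 8-move cap with required stops at (2,1), (4,3) leaves no slack for detours.
Route from (2,2): left to (2,1), up to (1,1), 2× right (reaching (1,3)), 3× down (reaching (4,3)), left to (4,2) — 8 moves in all.
Check: all required cells visited; 8 ≤ 8 moves.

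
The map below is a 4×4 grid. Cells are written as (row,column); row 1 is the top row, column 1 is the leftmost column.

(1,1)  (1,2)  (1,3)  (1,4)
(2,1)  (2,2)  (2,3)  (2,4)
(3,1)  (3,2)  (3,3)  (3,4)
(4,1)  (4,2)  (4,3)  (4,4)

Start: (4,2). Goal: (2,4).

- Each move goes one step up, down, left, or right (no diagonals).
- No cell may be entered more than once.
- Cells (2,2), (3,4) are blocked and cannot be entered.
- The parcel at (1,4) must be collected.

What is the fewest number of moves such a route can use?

6

Any route passes through (1,4) somewhere between (4,2) and (2,4). Summing Manhattan distances along the two legs ((4,2) → (1,4) → (2,4)) gives a lower bound of 5 + 1 = 6 moves.
A route of 6 moves achieves this: (4,2) → (3,2) → (3,3) → (2,3) → (1,3) → (1,4) → (2,4).
Since 6 matches the lower bound, it is optimal.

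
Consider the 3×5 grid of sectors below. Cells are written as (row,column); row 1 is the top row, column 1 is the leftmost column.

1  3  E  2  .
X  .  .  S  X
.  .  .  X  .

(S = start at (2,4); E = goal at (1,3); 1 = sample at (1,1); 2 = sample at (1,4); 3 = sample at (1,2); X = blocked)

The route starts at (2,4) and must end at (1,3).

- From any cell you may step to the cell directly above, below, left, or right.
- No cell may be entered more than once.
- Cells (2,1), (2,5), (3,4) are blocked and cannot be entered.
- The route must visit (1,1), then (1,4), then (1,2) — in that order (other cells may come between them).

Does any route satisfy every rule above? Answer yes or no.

no

(1,1) must be visited but has only one open neighbour ((1,2)), and it is neither the start nor the goal — the route would have to enter and leave through (1,2), re-entering it.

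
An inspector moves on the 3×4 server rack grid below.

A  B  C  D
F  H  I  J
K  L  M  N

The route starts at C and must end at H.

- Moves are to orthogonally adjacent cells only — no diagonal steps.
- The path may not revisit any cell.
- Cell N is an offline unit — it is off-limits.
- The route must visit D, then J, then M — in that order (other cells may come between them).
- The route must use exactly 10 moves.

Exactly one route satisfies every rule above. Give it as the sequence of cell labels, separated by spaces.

C D J I M L K F A B H

The waypoints must appear in the order D, J, M, with no cell reused.
Route from C: right 1 to D, down 1 to J, left 1 to I, down 1 to M, left 2 to K, up 2 to A, right 1 to B, down 1 to H — 10 moves in all.
Check: order respected (D at step 1, J at step 2, M at step 4); 10 moves as required.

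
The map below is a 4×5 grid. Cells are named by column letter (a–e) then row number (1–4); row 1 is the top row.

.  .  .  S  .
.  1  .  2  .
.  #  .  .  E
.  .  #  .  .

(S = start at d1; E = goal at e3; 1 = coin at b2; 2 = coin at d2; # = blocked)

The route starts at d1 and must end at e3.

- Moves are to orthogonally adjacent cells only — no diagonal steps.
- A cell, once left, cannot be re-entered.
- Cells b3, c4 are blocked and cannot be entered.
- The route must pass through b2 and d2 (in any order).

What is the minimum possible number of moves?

Any route passes through b2 and d2 in some order between d1 and e3. Summing Manhattan distances along each leg and taking the cheapest ordering (d1 → b2 → d2 → e3) gives a lower bound of 3 + 2 + 2 = 7 moves.
A route of 7 moves achieves this: d1 → c1 → b1 → b2 → c2 → d2 → d3 → e3.
Since 7 matches the lower bound, it is optimal.

7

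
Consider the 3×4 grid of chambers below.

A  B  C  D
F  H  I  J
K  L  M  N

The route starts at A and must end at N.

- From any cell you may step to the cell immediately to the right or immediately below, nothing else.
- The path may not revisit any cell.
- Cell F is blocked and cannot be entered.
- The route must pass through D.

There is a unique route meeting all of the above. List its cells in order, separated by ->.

Moves only go right or down, so the column and row indices never decrease.
Route from A: right 3 to D, down 2 to N — 5 moves in all.
Check: all required cells visited.

A -> B -> C -> D -> J -> N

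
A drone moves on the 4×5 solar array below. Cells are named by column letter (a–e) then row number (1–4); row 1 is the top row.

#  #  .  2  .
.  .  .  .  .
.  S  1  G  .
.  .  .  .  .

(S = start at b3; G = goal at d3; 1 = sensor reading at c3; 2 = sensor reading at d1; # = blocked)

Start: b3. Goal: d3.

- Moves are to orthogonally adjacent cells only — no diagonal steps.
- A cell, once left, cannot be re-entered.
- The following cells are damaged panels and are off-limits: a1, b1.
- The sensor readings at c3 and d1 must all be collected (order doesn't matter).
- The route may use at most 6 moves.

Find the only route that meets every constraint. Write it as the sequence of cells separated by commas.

The budget equals the shortest possible length, so every move has to be on a shortest route through the required cells.
Route from b3: right to c3, 2× up (reaching c1), right to d1, 2× down (reaching d3) — 6 moves in all.
Check: all required cells visited; 6 ≤ 6 moves.

b3, c3, c2, c1, d1, d2, d3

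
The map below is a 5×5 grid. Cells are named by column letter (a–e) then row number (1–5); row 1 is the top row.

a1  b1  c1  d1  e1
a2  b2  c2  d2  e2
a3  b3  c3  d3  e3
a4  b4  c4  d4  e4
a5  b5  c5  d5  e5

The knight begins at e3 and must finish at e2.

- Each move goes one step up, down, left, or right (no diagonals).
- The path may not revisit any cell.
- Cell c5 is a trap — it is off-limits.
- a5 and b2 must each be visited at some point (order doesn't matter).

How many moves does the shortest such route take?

Any route passes through a5 and b2 in some order between e3 and e2. Summing Manhattan distances along each leg and taking the cheapest ordering (e3 → a5 → b2 → e2) gives a lower bound of 6 + 4 + 3 = 13 moves.
A route of 13 moves achieves this: e3 → e4 → d4 → c4 → b4 → b5 → a5 → a4 → a3 → a2 → b2 → c2 → d2 → e2.
Since 13 matches the lower bound, it is optimal.

13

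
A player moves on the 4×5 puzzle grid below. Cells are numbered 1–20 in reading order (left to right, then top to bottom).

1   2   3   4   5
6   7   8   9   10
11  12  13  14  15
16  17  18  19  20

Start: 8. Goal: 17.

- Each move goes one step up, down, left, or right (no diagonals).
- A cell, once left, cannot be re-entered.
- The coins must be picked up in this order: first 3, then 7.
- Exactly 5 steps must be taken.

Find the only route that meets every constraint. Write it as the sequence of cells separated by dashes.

The waypoints must appear in the order 3, 7, with no cell reused.
Route from 8: up to 3, left to 2, 3× down (reaching 17) — 5 moves in all.
Check: order respected (3 at step 1, 7 at step 3); 5 moves as required.

8 - 3 - 2 - 7 - 12 - 17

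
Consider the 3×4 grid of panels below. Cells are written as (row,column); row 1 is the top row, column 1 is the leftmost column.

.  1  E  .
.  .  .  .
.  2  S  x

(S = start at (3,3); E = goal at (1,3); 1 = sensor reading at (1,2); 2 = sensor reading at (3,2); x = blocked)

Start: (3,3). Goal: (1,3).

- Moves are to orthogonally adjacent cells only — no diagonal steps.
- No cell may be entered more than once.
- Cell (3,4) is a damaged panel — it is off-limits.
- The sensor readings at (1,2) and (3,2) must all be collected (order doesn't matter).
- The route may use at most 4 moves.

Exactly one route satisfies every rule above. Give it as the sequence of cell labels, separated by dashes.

The budget equals the shortest possible length, so every move has to be on a shortest route through the required cells.
Route from (3,3): left to (3,2), 2× up (reaching (1,2)), right to (1,3) — 4 moves in all.
Check: all required cells visited; 4 ≤ 4 moves.

(3,3) - (3,2) - (2,2) - (1,2) - (1,3)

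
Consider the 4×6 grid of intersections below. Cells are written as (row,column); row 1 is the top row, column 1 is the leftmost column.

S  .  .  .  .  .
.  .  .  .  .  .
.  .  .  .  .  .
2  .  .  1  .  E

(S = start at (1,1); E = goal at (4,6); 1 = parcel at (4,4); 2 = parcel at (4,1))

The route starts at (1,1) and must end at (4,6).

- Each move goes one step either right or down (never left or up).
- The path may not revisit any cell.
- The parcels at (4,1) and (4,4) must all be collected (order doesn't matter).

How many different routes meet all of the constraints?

A right/down-only route from (1,1) to (4,6) makes exactly 3 down-moves and 5 right-moves in some order.
With no other constraints that would be C(8,3) = 56 routes.
A monotone route can only reach the required cells in the order (4,1), (4,4), so split there and multiply the segment counts: (1,1)→(4,1): 1; (4,1)→(4,4): 1; (4,4)→(4,6): 1; product = 1.
That gives 1 route.

1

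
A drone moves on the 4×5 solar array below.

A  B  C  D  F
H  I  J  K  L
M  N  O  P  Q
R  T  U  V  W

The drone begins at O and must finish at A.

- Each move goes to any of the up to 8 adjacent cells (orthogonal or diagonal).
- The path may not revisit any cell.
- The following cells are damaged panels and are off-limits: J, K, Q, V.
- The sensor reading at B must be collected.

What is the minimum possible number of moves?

Any route passes through B somewhere between O and A. Summing Chebyshev distances along the two legs (O → B → A) gives a lower bound of 2 + 1 = 3 moves.
A route of 3 moves achieves this: O → I → B → A.
Since 3 matches the lower bound, it is optimal.

3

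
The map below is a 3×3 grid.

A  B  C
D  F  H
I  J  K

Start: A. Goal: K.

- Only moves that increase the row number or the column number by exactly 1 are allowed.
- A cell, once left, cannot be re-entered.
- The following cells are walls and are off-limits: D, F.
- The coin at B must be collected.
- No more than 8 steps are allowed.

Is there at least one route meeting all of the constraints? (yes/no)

One route that works: A → B → C → H → K.

yes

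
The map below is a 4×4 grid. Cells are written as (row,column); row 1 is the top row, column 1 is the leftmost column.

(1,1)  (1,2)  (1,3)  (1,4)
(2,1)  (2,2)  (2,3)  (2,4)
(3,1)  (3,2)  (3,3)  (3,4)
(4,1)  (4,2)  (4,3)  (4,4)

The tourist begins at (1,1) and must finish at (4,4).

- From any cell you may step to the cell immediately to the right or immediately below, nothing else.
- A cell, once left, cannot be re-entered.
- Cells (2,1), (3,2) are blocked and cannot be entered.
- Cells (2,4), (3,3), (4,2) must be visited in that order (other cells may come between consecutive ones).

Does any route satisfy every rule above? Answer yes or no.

no

(3,3) lies to the left of (2,4), so going from (2,4) to (3,3) would need a leftward move — but moves only go right/down, so (2,4) cannot be visited before (3,3).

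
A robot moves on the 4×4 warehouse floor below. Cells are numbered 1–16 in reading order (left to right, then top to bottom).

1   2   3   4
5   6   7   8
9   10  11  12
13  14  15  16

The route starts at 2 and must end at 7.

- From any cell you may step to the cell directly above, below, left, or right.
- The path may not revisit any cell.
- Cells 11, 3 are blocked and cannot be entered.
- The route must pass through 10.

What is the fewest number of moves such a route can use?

Any route passes through 10 somewhere between 2 and 7. Summing Manhattan distances along the two legs (2 → 10 → 7) gives a lower bound of 2 + 2 = 4 moves.
The shortest route satisfying every rule uses 6 moves: 2 → 1 → 5 → 9 → 10 → 6 → 7.
The bound of 4 isn't tight here; checking systematically, no route of length 4 through 5 satisfies every constraint, so 6 is the minimum.

6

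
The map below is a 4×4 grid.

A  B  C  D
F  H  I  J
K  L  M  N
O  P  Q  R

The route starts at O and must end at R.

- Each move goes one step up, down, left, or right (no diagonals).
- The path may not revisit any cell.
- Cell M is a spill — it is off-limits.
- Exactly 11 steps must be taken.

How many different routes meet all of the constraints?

12

Need simple routes of exactly 11 moves from O to R (Manhattan distance 3, so 4 moves are spent on a detour and 4 undoing it).
Branch systematically from the start, pruning whenever the remaining move budget drops below the Manhattan distance to R or differs from it in parity. Grouping the completions by first move — via K: 4; via P: 8 — and summing: 4 + 8 = 12.
That gives 12 routes.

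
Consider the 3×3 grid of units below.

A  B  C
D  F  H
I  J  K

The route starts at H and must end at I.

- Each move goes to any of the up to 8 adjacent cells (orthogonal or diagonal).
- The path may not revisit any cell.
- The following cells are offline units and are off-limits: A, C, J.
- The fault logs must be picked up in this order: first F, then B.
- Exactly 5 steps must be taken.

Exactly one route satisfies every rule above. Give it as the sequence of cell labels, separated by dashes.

The waypoints must appear in the order F, B, with no cell reused.
Route from H: down to K, up-left to F, up to B, down-left to D, down to I — 5 moves in all.
Check: order respected (F at step 2, B at step 3); 5 moves as required.

H - K - F - B - D - I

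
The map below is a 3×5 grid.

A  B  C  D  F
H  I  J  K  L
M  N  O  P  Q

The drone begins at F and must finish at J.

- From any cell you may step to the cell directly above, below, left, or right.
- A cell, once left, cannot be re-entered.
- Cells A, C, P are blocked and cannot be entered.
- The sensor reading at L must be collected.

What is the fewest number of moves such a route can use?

3

Any route passes through L somewhere between F and J. Summing Manhattan distances along the two legs (F → L → J) gives a lower bound of 1 + 2 = 3 moves.
A route of 3 moves achieves this: F → L → K → J.
Since 3 matches the lower bound, it is optimal.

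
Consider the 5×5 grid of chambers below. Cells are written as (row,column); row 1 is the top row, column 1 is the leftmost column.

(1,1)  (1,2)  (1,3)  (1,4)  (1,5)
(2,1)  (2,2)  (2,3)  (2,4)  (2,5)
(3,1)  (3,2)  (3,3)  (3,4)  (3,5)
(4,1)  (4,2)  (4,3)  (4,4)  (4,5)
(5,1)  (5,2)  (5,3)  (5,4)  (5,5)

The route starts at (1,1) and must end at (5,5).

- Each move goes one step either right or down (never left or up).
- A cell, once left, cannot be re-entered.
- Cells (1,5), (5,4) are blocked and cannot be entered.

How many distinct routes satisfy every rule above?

34

A right/down-only route from (1,1) to (5,5) makes exactly 4 down-moves and 4 right-moves in some order.
With no other constraints that would be C(8,4) = 70 routes.
Subtract routes through each blocked cell (inclusion–exclusion for overlaps): − through (1,5): 1 − through (5,4): 35 → 34.
That gives 34 routes.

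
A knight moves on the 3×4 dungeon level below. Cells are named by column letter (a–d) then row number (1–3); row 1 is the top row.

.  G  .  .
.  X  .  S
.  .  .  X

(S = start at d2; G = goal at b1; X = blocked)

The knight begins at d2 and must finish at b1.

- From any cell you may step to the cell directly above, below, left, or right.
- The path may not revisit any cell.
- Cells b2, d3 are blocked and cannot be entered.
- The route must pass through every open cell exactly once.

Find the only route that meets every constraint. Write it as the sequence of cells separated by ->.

Need to visit all 10 open cells exactly once, starting at d2 and ending at b1.
Route from d2: up to d1, left to c1, 2× down (reaching c3), 2× left (reaching a3), 2× up (reaching a1), right to b1 — 9 moves in all.
Check: all 10 open cells covered.

d2 -> d1 -> c1 -> c2 -> c3 -> b3 -> a3 -> a2 -> a1 -> b1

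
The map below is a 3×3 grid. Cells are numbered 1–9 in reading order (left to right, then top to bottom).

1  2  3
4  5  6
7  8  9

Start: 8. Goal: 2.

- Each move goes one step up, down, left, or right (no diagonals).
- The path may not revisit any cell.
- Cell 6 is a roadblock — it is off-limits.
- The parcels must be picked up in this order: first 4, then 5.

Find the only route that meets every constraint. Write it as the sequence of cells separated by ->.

The waypoints must appear in the order 4, 5, with no cell reused.
Route from 8: left 1 to 7, up 1 to 4, right 1 to 5, up 1 to 2 — 4 moves in all.
Check: order respected (4 at step 2, 5 at step 3).

8 -> 7 -> 4 -> 5 -> 2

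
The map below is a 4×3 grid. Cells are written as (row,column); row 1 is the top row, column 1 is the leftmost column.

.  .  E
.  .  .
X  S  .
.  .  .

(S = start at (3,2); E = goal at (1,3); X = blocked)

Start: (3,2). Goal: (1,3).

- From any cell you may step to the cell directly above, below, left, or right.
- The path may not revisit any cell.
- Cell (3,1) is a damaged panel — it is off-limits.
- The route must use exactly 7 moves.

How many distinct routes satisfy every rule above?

Need simple routes of exactly 7 moves from (3,2) to (1,3) (Manhattan distance 3, so 2 moves are spent on a detour and 2 undoing it).
Enumerating: (3,2) (4,2) (4,3) (3,3) (2,3) (2,2) (1,2) (1,3) | (3,2) (3,3) (2,3) (2,2) (2,1) (1,1) (1,2) (1,3).
That gives 2 routes.

2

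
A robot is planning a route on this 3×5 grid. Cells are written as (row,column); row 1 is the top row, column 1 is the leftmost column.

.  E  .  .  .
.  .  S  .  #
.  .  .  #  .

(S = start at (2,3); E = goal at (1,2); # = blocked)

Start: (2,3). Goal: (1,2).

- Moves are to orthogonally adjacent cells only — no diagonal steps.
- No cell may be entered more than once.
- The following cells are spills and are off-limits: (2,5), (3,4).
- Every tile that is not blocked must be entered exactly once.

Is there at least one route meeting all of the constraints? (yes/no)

no

Cell (1,5) has only one open neighbour but is neither the start nor the goal, so a Hamiltonian route would have to both enter and leave it through the same neighbour — impossible without revisiting.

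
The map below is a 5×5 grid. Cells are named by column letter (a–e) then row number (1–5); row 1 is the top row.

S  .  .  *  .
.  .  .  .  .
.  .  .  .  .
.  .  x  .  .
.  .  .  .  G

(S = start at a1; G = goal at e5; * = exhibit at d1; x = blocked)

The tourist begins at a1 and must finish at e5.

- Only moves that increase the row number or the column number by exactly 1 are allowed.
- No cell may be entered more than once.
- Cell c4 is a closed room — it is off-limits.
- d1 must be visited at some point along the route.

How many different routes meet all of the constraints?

5

A right/down-only route from a1 to e5 makes exactly 4 down-moves and 4 right-moves in some order.
With no other constraints that would be C(8,4) = 70 routes.
Split at d1 and multiply the segment counts (each segment already excludes blocked cells): a1→d1: 1; d1→e5: 5; product = 5.
That gives 5 routes.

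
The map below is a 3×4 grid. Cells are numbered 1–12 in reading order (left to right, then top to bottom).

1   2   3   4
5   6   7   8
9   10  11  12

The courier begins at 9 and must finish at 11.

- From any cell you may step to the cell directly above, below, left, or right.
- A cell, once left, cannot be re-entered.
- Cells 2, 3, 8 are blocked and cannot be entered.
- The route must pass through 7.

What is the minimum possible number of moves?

Any route passes through 7 somewhere between 9 and 11. Summing Manhattan distances along the two legs (9 → 7 → 11) gives a lower bound of 3 + 1 = 4 moves.
A route of 4 moves achieves this: 9 → 5 → 6 → 7 → 11.
Since 4 matches the lower bound, it is optimal.

4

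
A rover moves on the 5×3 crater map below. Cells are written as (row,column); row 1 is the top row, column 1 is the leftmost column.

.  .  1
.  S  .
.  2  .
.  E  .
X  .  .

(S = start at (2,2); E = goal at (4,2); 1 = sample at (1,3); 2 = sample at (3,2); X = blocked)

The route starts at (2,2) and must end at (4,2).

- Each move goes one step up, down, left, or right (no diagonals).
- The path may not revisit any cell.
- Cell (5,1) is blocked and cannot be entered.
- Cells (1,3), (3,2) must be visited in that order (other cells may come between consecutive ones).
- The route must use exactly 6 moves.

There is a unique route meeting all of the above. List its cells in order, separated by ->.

The waypoints must appear in the order (1,3), (3,2), with no cell reused.
Route from (2,2): up 1 to (1,2), right 1 to (1,3), down 2 to (3,3), left 1 to (3,2), down 1 to (4,2) — 6 moves in all.
Check: order respected (1 at step 2, 2 at step 5); 6 moves as required.

(2,2) -> (1,2) -> (1,3) -> (2,3) -> (3,3) -> (3,2) -> (4,2)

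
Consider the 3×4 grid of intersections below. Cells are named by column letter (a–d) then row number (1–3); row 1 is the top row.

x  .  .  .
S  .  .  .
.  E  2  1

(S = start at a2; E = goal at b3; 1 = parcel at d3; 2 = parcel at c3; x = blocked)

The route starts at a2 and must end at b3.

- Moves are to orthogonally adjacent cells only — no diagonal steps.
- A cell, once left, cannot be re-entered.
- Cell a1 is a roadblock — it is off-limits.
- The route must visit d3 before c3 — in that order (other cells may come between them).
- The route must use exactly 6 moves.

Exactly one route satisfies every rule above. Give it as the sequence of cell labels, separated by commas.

a2, b2, c2, d2, d3, c3, b3

The waypoints must appear in the order d3, c3, with no cell reused.
Route from a2: right 3 to d2, down 1 to d3, left 2 to b3 — 6 moves in all.
Check: order respected (1 at step 4, 2 at step 5); 6 moves as required.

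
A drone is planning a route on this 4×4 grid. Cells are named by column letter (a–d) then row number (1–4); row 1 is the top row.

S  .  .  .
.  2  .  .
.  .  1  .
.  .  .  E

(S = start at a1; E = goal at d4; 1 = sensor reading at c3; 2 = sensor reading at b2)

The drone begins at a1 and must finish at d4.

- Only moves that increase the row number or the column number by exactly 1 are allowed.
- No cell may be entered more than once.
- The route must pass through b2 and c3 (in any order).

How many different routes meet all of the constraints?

8

A right/down-only route from a1 to d4 makes exactly 3 down-moves and 3 right-moves in some order.
With no other constraints that would be C(6,3) = 20 routes.
A monotone route can only reach the required cells in the order b2, c3, so split there and multiply the segment counts: a1→b2: 2; b2→c3: 2; c3→d4: 2; product = 8.
That gives 8 routes.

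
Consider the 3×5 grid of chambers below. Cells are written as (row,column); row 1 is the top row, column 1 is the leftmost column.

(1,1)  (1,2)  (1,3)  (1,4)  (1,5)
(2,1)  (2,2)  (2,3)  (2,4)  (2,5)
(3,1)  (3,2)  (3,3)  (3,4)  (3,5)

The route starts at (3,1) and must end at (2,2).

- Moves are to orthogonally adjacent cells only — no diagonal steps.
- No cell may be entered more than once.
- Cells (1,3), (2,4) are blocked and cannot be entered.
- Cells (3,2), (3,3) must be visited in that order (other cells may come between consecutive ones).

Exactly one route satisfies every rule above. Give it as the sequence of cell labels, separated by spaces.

(3,1) (3,2) (3,3) (2,3) (2,2)

The waypoints must appear in the order (3,2), (3,3), with no cell reused.
Route from (3,1): right 2 to (3,3), up 1 to (2,3), left 1 to (2,2) — 4 moves in all.
Check: order respected ((3,2) at step 1, (3,3) at step 2).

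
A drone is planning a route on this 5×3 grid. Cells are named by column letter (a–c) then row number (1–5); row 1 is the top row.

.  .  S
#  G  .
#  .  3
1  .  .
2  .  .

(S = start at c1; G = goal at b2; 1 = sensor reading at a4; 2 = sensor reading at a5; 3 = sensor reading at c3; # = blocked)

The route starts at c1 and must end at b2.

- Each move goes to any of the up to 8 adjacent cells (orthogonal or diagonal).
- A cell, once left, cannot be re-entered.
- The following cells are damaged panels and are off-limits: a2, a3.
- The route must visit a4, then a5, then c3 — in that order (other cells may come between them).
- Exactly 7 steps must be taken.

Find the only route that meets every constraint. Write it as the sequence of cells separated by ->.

c1 -> c2 -> b3 -> a4 -> a5 -> b4 -> c3 -> b2

The waypoints must appear in the order a4, a5, c3, with no cell reused.
Route from c1: down to c2, 2× down-left (reaching a4), down to a5, 2× up-right (reaching c3), up-left to b2 — 7 moves in all.
Check: order respected (1 at step 3, 2 at step 4, 3 at step 6); 7 moves as required.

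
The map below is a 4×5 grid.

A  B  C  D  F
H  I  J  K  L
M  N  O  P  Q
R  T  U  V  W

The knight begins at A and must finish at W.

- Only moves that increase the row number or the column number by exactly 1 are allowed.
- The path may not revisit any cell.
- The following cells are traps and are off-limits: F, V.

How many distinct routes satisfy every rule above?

14

A right/down-only route from A to W makes exactly 3 down-moves and 4 right-moves in some order.
With no other constraints that would be C(7,3) = 35 routes.
Subtract routes through each blocked cell (inclusion–exclusion for overlaps): − through F: 1 − through V: 20 → 14.
That gives 14 routes.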